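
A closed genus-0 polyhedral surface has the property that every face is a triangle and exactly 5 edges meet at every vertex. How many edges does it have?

Each face has 3 edges and each edge borders two faces, so 2E = 3F.
Each vertex has degree 5, so 5V = 2E and hence V = 3F/5.
Euler: V − E + F = 2 ⇒ (3F/5) − (3F/2) + F = 2.
Multiply by 10: (6 − 15 + 10)F = 20, i.e. 1F = 20.
So F = 20, E = 3·20/2 = 30, V = 3·20/5 = 12.

30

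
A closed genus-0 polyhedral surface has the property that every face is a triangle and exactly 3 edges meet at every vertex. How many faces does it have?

Each face has 3 edges and each edge borders two faces, so 2E = 3F.
Each vertex has degree 3, so 3V = 2E and hence V = 3F/3.
Euler: V − E + F = 2 ⇒ (3F/3) − (3F/2) + F = 2.
Multiply by 6: (6 − 9 + 6)F = 12, i.e. 3F = 12.
So F = 4, E = 3·4/2 = 6, V = 3·4/3 = 4.

4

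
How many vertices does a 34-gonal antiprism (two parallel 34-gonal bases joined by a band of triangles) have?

An antiprism on an n-gon has two n-gon caps and 2n triangles: V = 2·34 = 68, E = 4·34 = 136, F = 2·34 + 2 = 70.
Check: V − E + F = 68 − 136 + 70 = 2.

68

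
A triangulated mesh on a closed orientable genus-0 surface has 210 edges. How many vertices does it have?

χ = 2 − 2·0 = 2, and every face is a triangle so 3F = 2E.
F = 2E/3 = 140. Then V = 2 + E − F = 2 + 210 − 140 = 72.

72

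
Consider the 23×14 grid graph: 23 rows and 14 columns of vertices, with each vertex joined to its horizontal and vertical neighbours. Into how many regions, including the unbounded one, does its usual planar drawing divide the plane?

The grid has V = 23·14 = 322 vertices and E = 23·13 + 14·22 = 607 edges.
F = 2 − V + E = 2 − 322 + 607 = 287.

287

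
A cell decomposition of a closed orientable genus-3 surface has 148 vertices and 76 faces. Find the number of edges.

228

For a closed orientable surface of genus 3, χ = 2 − 2·3 = -4.
E = V + F − (-4) = 148 + 76 − (-4) = 228.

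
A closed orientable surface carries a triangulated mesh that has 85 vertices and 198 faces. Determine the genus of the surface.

8

Every face is a triangle, so 2E = 3·198 = 594, giving E = 297.
χ = V − E + F = 85 − 297 + 198 = -14.
For a closed orientable surface χ = 2 − 2g, so g = (2 − (-14))/2 = 8.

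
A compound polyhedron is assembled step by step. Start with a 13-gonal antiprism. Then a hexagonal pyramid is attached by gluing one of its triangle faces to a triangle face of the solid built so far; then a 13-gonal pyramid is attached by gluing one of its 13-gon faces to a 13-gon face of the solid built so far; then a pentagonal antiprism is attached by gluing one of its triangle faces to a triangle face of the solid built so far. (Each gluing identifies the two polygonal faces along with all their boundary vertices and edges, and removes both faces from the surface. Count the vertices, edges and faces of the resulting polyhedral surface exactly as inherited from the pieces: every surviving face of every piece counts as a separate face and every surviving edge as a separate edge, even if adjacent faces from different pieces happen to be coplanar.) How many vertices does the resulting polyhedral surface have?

38

A 13-gonal antiprism: V=26, E=52, F=28.
Attach a hexagonal pyramid (V=7, E=12, F=7) along a 3-gon: merge 3 vertices and 3 edges, delete both glued faces → V=30, E=61, F=33.
Attach a 13-gonal pyramid (V=14, E=26, F=14) along a 13-gon: merge 13 vertices and 13 edges, delete both glued faces → V=31, E=74, F=45.
Attach a pentagonal antiprism (V=10, E=20, F=12) along a 3-gon: merge 3 vertices and 3 edges, delete both glued faces → V=38, E=91, F=55.
Check: V − E + F = 38 − 91 + 55 = 2.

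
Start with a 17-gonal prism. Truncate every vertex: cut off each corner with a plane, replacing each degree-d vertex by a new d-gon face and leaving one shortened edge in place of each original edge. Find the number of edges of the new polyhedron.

153

The base solid has V = 34, E = 51, F = 19.
Truncation replaces each original edge-end by a new vertex, so V′ = 2E = 102.
Each original edge survives, and each old vertex of degree d contributes d new edges; summing degrees gives Σd = 2E, so E′ = E + 2E = 3E = 153.
Each original face survives and each original vertex becomes one new face: F′ = F + V = 53.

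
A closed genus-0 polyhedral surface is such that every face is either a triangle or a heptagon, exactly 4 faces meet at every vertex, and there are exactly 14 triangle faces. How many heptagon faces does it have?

2

Let x be the number of heptagons; then F = 14 + x.
Edge–face incidences: 2E = 3·14 + 7·x = 42 + 7x.
Every vertex has degree 4, so 4V = 2E.
Euler: V − E + F = 2 ⇒ (2E)/4 − E + (14 + x) = 2.
Multiply by 8: 2·(2E) − 4·(2E) + 8·(14 + x) = 16, i.e. 112 + 8x − 2·(42 + 7x) = 16.
Collecting terms: −6x + 28 = 16, so −6x = −12, so x = 2.
Then 2E = 42 + 7·2 = 56, so E = 28, V = 2E/4 = 14, F = 14 + 2 = 16.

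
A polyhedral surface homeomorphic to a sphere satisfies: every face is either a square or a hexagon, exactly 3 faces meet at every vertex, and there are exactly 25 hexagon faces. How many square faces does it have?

6

Let x be the number of squares; then F = 25 + x.
Edge–face incidences: 2E = 6·25 + 4·x = 150 + 4x.
Every vertex has degree 3, so 3V = 2E.
Euler: V − E + F = 2 ⇒ (2E)/3 − E + (25 + x) = 2.
Multiply by 6: 2·(2E) − 3·(2E) + 6·(25 + x) = 12, i.e. 150 + 6x − (150 + 4x) = 12.
Collecting terms: 2x = 12, so x = 6.
Then 2E = 150 + 4·6 = 174, so E = 87, V = 2E/3 = 58, F = 25 + 6 = 31.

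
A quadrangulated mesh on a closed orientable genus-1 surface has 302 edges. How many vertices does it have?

151

χ = 2 − 2·1 = 0, and every face is a square so 4F = 2E.
F = 2E/4 = 151. Then V = 0 + E − F = 0 + 302 − 151 = 151.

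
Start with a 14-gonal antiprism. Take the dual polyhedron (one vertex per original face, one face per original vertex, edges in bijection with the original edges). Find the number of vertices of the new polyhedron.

30

The base solid has V = 28, E = 56, F = 30.
The dual swaps V and F and preserves E: V′ = F = 30, E′ = E = 56, F′ = V = 28.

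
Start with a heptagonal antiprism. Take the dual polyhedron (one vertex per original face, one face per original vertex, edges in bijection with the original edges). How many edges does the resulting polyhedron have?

The base solid has V = 14, E = 28, F = 16.
The dual swaps V and F and preserves E: V′ = F = 16, E′ = E = 28, F′ = V = 14.

28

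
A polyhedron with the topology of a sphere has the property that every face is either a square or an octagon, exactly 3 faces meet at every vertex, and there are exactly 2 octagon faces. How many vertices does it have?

16

Let x be the number of squares; then F = 2 + x.
Edge–face incidences: 2E = 8·2 + 4·x = 16 + 4x.
Every vertex has degree 3, so 3V = 2E.
Euler: V − E + F = 2 ⇒ (2E)/3 − E + (2 + x) = 2.
Multiply by 6: 2·(2E) − 3·(2E) + 6·(2 + x) = 12, i.e. 12 + 6x − (16 + 4x) = 12.
Collecting terms: 2x − 4 = 12, so 2x = 16, so x = 8.
Then 2E = 16 + 4·8 = 48, so E = 24, V = 2E/3 = 16, F = 2 + 8 = 10.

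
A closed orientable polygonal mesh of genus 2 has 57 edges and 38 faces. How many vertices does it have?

17

For a closed orientable surface of genus 2, χ = 2 − 2·2 = -2.
V = -2 + E − F = -2 + 57 − 38 = 17.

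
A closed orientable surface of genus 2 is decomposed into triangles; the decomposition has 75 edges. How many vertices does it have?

χ = 2 − 2·2 = -2, and every face is a triangle so 3F = 2E.
F = 2E/3 = 50. Then V = -2 + E − F = -2 + 75 − 50 = 23.

23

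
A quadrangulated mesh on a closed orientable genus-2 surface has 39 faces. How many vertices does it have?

χ = 2 − 2·2 = -2, and every face is a square so 4F = 2E.
E = 4·39/2 = 78. Then V = -2 + E − F = -2 + 78 − 39 = 37.

37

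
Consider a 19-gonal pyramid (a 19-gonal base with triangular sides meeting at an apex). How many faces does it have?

A pyramid on an n-gon base has one n-gon and n triangles: V = 19 + 1 = 20, E = 2·19 = 38, F = 19 + 1 = 20.

20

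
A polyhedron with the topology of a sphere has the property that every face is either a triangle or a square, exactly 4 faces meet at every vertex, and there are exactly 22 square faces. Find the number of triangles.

8

Let x be the number of triangles; then F = 22 + x.
Edge–face incidences: 2E = 4·22 + 3·x = 88 + 3x.
Every vertex has degree 4, so 4V = 2E.
Euler: V − E + F = 2 ⇒ (2E)/4 − E + (22 + x) = 2.
Multiply by 8: 2·(2E) − 4·(2E) + 8·(22 + x) = 16, i.e. 176 + 8x − 2·(88 + 3x) = 16.
Collecting terms: 2x = 16, so x = 8.
Then 2E = 88 + 3·8 = 112, so E = 56, V = 2E/4 = 28, F = 22 + 8 = 30.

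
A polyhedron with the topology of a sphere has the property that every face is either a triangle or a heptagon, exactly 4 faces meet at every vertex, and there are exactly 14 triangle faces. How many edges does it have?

28

Let x be the number of heptagons; then F = 14 + x.
Edge–face incidences: 2E = 3·14 + 7·x = 42 + 7x.
Every vertex has degree 4, so 4V = 2E.
Euler: V − E + F = 2 ⇒ (2E)/4 − E + (14 + x) = 2.
Multiply by 8: 2·(2E) − 4·(2E) + 8·(14 + x) = 16, i.e. 112 + 8x − 2·(42 + 7x) = 16.
Collecting terms: −6x + 28 = 16, so −6x = −12, so x = 2.
Then 2E = 42 + 7·2 = 56, so E = 28, V = 2E/4 = 14, F = 14 + 2 = 16.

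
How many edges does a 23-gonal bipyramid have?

A bipyramid over an n-gon has 2n triangular faces and n + 2 vertices: V = 23 + 2 = 25, E = 3·23 = 69, F = 2·23 = 46.
Check: V − E + F = 25 − 69 + 46 = 2.

69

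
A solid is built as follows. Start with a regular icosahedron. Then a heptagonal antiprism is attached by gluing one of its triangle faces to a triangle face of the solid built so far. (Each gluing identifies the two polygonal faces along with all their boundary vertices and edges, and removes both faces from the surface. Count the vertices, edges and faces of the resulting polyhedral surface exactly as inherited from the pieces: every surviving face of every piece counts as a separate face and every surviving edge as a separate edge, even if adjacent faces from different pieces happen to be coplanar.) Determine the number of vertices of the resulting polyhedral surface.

23

A regular icosahedron: V=12, E=30, F=20.
Attach a heptagonal antiprism (V=14, E=28, F=16) along a 3-gon: merge 3 vertices and 3 edges, delete both glued faces → V=23, E=55, F=34.
Check: V − E + F = 23 − 55 + 34 = 2.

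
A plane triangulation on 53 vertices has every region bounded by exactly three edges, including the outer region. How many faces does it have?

102

In a plane triangulation 3F = 2E and V − E + F = 2, so F = 2V − 4 = 2·53 − 4 = 102.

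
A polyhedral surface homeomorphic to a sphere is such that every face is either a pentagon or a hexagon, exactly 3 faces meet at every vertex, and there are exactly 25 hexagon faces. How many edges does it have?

Let x be the number of pentagons; then F = 25 + x.
Edge–face incidences: 2E = 6·25 + 5·x = 150 + 5x.
Every vertex has degree 3, so 3V = 2E.
Euler: V − E + F = 2 ⇒ (2E)/3 − E + (25 + x) = 2.
Multiply by 6: 2·(2E) − 3·(2E) + 6·(25 + x) = 12, i.e. 150 + 6x − (150 + 5x) = 12.
Collecting terms: x = 12.
Then 2E = 150 + 5·12 = 210, so E = 105, V = 2E/3 = 70, F = 25 + 12 = 37.

105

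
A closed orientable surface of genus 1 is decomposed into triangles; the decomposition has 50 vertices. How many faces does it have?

χ = 2 − 2·1 = 0, and every face is a triangle so 3F = 2E.
V − E + F = 0 with E = 3F/2 gives 50 − (3/2 − 1)·F = 0, so F = 100 and E = 150.

100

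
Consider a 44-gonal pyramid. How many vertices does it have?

A pyramid on an n-gon base has one n-gon and n triangles: V = 44 + 1 = 45, E = 2·44 = 88, F = 44 + 1 = 45.
Check: V − E + F = 45 − 88 + 45 = 2.

45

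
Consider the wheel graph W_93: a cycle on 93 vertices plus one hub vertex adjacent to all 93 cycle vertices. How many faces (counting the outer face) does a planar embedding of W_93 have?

W_93 has V = 93 + 1 = 94 vertices and E = 2·93 = 186 edges.
By Euler's formula F = 2 − V + E = 2 − 94 + 186 = 94.

94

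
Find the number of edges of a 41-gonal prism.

A prism on an n-gon has two n-gon bases and n rectangular sides: V = 2·41 = 82, E = 3·41 = 123, F = 41 + 2 = 43.

123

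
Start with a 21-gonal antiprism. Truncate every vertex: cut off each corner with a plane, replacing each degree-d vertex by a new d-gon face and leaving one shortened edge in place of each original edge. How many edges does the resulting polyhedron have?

252

The base solid has V = 42, E = 84, F = 44.
Truncation replaces each original edge-end by a new vertex, so V′ = 2E = 168.
Each original edge survives, and each old vertex of degree d contributes d new edges; summing degrees gives Σd = 2E, so E′ = E + 2E = 3E = 252.
Each original face survives and each original vertex becomes one new face: F′ = F + V = 86.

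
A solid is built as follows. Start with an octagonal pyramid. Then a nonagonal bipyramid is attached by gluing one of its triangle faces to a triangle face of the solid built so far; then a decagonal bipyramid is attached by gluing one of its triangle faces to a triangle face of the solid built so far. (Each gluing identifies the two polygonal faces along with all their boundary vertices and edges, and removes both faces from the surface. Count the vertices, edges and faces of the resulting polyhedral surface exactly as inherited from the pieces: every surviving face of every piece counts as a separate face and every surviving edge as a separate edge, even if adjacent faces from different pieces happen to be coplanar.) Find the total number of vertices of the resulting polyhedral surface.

An octagonal pyramid: V=9, E=16, F=9.
Attach a nonagonal bipyramid (V=11, E=27, F=18) along a 3-gon: merge 3 vertices and 3 edges, delete both glued faces → V=17, E=40, F=25.
Attach a decagonal bipyramid (V=12, E=30, F=20) along a 3-gon: merge 3 vertices and 3 edges, delete both glued faces → V=26, E=67, F=43.
Check: V − E + F = 26 − 67 + 43 = 2.

26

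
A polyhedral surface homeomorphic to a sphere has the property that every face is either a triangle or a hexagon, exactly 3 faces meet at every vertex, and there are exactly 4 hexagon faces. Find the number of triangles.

Let x be the number of triangles; then F = 4 + x.
Edge–face incidences: 2E = 6·4 + 3·x = 24 + 3x.
Every vertex has degree 3, so 3V = 2E.
Euler: V − E + F = 2 ⇒ (2E)/3 − E + (4 + x) = 2.
Multiply by 6: 2·(2E) − 3·(2E) + 6·(4 + x) = 12, i.e. 24 + 6x − (24 + 3x) = 12.
Collecting terms: 3x = 12, so x = 4.
Then 2E = 24 + 3·4 = 36, so E = 18, V = 2E/3 = 12, F = 4 + 4 = 8.

4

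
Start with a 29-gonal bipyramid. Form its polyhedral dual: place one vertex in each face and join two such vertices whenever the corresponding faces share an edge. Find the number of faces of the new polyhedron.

31

The base solid has V = 31, E = 87, F = 58.
The dual swaps V and F and preserves E: V′ = F = 58, E′ = E = 87, F′ = V = 31.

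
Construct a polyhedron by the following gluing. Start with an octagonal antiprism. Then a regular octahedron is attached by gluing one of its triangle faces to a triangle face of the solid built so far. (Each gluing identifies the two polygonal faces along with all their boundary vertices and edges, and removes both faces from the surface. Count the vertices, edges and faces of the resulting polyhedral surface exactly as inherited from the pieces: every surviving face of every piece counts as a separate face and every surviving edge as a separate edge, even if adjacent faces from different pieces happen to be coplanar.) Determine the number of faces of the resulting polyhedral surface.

An octagonal antiprism: V=16, E=32, F=18.
Attach a regular octahedron (V=6, E=12, F=8) along a 3-gon: merge 3 vertices and 3 edges, delete both glued faces → V=19, E=41, F=24.
Check: V − E + F = 19 − 41 + 24 = 2.

24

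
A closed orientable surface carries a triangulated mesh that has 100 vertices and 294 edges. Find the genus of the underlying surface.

0

Every face is a triangle and each edge borders two faces, so 3F = 2·294, giving F = 196.
χ = V − E + F = 100 − 294 + 196 = 2.
For a closed orientable surface χ = 2 − 2g, so g = (2 − (2))/2 = 0.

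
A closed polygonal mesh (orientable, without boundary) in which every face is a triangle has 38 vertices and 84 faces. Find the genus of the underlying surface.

3

Every face is a triangle, so 2E = 3·84 = 252, giving E = 126.
χ = V − E + F = 38 − 126 + 84 = -4.
For a closed orientable surface χ = 2 − 2g, so g = (2 − (-4))/2 = 3.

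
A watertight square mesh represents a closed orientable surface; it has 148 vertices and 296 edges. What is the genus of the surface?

1

Every face is a square and each edge borders two faces, so 4F = 2·296, giving F = 148.
χ = V − E + F = 148 − 296 + 148 = 0.
For a closed orientable surface χ = 2 − 2g, so g = (2 − (0))/2 = 1.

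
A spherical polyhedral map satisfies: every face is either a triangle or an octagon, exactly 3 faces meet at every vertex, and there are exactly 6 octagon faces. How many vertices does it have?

24

Let x be the number of triangles; then F = 6 + x.
Edge–face incidences: 2E = 8·6 + 3·x = 48 + 3x.
Every vertex has degree 3, so 3V = 2E.
Euler: V − E + F = 2 ⇒ (2E)/3 − E + (6 + x) = 2.
Multiply by 6: 2·(2E) − 3·(2E) + 6·(6 + x) = 12, i.e. 36 + 6x − (48 + 3x) = 12.
Collecting terms: 3x − 12 = 12, so 3x = 24, so x = 8.
Then 2E = 48 + 3·8 = 72, so E = 36, V = 2E/3 = 24, F = 6 + 8 = 14.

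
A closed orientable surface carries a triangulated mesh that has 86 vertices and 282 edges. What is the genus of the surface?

5

Every face is a triangle and each edge borders two faces, so 3F = 2·282, giving F = 188.
χ = V − E + F = 86 − 282 + 188 = -8.
For a closed orientable surface χ = 2 − 2g, so g = (2 − (-8))/2 = 5.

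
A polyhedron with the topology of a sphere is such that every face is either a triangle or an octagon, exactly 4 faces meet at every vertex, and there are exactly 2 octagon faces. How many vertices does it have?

Let x be the number of triangles; then F = 2 + x.
Edge–face incidences: 2E = 8·2 + 3·x = 16 + 3x.
Every vertex has degree 4, so 4V = 2E.
Euler: V − E + F = 2 ⇒ (2E)/4 − E + (2 + x) = 2.
Multiply by 8: 2·(2E) − 4·(2E) + 8·(2 + x) = 16, i.e. 16 + 8x − 2·(16 + 3x) = 16.
Collecting terms: 2x − 16 = 16, so 2x = 32, so x = 16.
Then 2E = 16 + 3·16 = 64, so E = 32, V = 2E/4 = 16, F = 2 + 16 = 18.

16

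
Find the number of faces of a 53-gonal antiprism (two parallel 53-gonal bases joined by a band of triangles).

108

An antiprism on an n-gon has two n-gon caps and 2n triangles: V = 2·53 = 106, E = 4·53 = 212, F = 2·53 + 2 = 108.
Check: V − E + F = 106 − 212 + 108 = 2.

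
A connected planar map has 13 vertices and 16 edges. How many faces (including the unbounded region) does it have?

Euler's formula for a connected plane graph: V − E + F = 2, so F = 2 − 13 + 16 = 5.

5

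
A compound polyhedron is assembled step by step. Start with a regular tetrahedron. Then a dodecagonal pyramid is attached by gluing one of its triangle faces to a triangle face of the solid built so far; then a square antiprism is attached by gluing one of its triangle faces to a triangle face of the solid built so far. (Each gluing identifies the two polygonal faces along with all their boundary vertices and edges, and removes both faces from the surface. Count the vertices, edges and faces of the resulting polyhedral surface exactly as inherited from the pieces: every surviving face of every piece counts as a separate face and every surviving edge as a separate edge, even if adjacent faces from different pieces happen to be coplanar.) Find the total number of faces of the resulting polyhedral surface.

23

A regular tetrahedron: V=4, E=6, F=4.
Attach a dodecagonal pyramid (V=13, E=24, F=13) along a 3-gon: merge 3 vertices and 3 edges, delete both glued faces → V=14, E=27, F=15.
Attach a square antiprism (V=8, E=16, F=10) along a 3-gon: merge 3 vertices and 3 edges, delete both glued faces → V=19, E=40, F=23.
Check: V − E + F = 19 − 40 + 23 = 2.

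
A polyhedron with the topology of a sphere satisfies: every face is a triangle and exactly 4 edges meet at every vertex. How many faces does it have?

Each face has 3 edges and each edge borders two faces, so 2E = 3F.
Each vertex has degree 4, so 4V = 2E and hence V = 3F/4.
Euler: V − E + F = 2 ⇒ (3F/4) − (3F/2) + F = 2.
Multiply by 8: (6 − 12 + 8)F = 16, i.e. 2F = 16.
So F = 8, E = 3·8/2 = 12, V = 3·8/4 = 6.

8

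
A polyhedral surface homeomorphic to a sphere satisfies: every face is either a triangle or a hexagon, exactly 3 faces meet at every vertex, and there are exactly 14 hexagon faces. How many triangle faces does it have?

4

Let x be the number of triangles; then F = 14 + x.
Edge–face incidences: 2E = 6·14 + 3·x = 84 + 3x.
Every vertex has degree 3, so 3V = 2E.
Euler: V − E + F = 2 ⇒ (2E)/3 − E + (14 + x) = 2.
Multiply by 6: 2·(2E) − 3·(2E) + 6·(14 + x) = 12, i.e. 84 + 6x − (84 + 3x) = 12.
Collecting terms: 3x = 12, so x = 4.
Then 2E = 84 + 3·4 = 96, so E = 48, V = 2E/3 = 32, F = 14 + 4 = 18.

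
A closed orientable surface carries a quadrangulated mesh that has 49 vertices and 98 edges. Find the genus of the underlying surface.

1

Every face is a square and each edge borders two faces, so 4F = 2·98, giving F = 49.
χ = V − E + F = 49 − 98 + 49 = 0.
For a closed orientable surface χ = 2 − 2g, so g = (2 − (0))/2 = 1.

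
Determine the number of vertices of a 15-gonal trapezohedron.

32

The n-trapezohedron (dual of the n-antiprism) has V = 2·15 + 2 = 32, E = 4·15 = 60, F = 2·15 = 30.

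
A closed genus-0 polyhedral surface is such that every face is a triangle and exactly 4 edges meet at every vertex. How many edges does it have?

Each face has 3 edges and each edge borders two faces, so 2E = 3F.
Each vertex has degree 4, so 4V = 2E and hence V = 3F/4.
Euler: V − E + F = 2 ⇒ (3F/4) − (3F/2) + F = 2.
Multiply by 8: (6 − 12 + 8)F = 16, i.e. 2F = 16.
So F = 8, E = 3·8/2 = 12, V = 3·8/4 = 6.

12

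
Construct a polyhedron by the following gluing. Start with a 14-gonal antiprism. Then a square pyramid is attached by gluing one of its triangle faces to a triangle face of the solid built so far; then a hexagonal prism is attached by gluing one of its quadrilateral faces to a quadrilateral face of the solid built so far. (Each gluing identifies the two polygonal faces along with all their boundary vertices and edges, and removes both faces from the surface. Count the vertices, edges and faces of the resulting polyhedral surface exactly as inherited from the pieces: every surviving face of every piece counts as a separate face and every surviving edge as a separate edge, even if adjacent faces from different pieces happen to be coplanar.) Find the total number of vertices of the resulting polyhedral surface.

38

A 14-gonal antiprism: V=28, E=56, F=30.
Attach a square pyramid (V=5, E=8, F=5) along a 3-gon: merge 3 vertices and 3 edges, delete both glued faces → V=30, E=61, F=33.
Attach a hexagonal prism (V=12, E=18, F=8) along a 4-gon: merge 4 vertices and 4 edges, delete both glued faces → V=38, E=75, F=39.
Check: V − E + F = 38 − 75 + 39 = 2.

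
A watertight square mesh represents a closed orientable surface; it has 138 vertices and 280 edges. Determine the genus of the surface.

Every face is a square and each edge borders two faces, so 4F = 2·280, giving F = 140.
χ = V − E + F = 138 − 280 + 140 = -2.
For a closed orientable surface χ = 2 − 2g, so g = (2 − (-2))/2 = 2.

2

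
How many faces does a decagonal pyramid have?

A pyramid on an n-gon base has one n-gon and n triangles: V = 10 + 1 = 11, E = 2·10 = 20, F = 10 + 1 = 11.

11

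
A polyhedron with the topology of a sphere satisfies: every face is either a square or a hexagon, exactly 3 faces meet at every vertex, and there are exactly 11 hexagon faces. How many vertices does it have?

Let x be the number of squares; then F = 11 + x.
Edge–face incidences: 2E = 6·11 + 4·x = 66 + 4x.
Every vertex has degree 3, so 3V = 2E.
Euler: V − E + F = 2 ⇒ (2E)/3 − E + (11 + x) = 2.
Multiply by 6: 2·(2E) − 3·(2E) + 6·(11 + x) = 12, i.e. 66 + 6x − (66 + 4x) = 12.
Collecting terms: 2x = 12, so x = 6.
Then 2E = 66 + 4·6 = 90, so E = 45, V = 2E/3 = 30, F = 11 + 6 = 17.

30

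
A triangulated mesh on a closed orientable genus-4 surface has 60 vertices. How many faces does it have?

132

χ = 2 − 2·4 = -6, and every face is a triangle so 3F = 2E.
V − E + F = -6 with E = 3F/2 gives 60 − (3/2 − 1)·F = -6, so F = 132 and E = 198.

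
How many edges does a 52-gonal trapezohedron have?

208

The n-trapezohedron (dual of the n-antiprism) has V = 2·52 + 2 = 106, E = 4·52 = 208, F = 2·52 = 104.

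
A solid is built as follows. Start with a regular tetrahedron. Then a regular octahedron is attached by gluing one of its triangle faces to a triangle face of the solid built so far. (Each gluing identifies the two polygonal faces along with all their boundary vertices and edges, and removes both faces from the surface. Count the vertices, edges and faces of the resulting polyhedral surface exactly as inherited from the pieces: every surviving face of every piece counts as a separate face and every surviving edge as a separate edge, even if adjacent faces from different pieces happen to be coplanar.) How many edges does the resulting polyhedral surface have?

15

A regular tetrahedron: V=4, E=6, F=4.
Attach a regular octahedron (V=6, E=12, F=8) along a 3-gon: merge 3 vertices and 3 edges, delete both glued faces → V=7, E=15, F=10.
Check: V − E + F = 7 − 15 + 10 = 2.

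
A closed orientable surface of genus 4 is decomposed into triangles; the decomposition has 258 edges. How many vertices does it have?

χ = 2 − 2·4 = -6, and every face is a triangle so 3F = 2E.
F = 2E/3 = 172. Then V = -6 + E − F = -6 + 258 − 172 = 80.

80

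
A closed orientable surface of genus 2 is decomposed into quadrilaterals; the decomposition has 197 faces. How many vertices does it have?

195

χ = 2 − 2·2 = -2, and every face is a square so 4F = 2E.
E = 4·197/2 = 394. Then V = -2 + E − F = -2 + 394 − 197 = 195.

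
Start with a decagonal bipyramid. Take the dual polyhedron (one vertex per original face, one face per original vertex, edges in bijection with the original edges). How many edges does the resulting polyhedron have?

30

The base solid has V = 12, E = 30, F = 20.
The dual swaps V and F and preserves E: V′ = F = 20, E′ = E = 30, F′ = V = 12.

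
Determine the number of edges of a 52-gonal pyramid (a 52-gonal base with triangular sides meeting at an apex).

A pyramid on an n-gon base has one n-gon and n triangles: V = 52 + 1 = 53, E = 2·52 = 104, F = 52 + 1 = 53.

104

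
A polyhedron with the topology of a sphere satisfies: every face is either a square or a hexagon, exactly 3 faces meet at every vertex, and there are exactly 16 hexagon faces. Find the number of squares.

Let x be the number of squares; then F = 16 + x.
Edge–face incidences: 2E = 6·16 + 4·x = 96 + 4x.
Every vertex has degree 3, so 3V = 2E.
Euler: V − E + F = 2 ⇒ (2E)/3 − E + (16 + x) = 2.
Multiply by 6: 2·(2E) − 3·(2E) + 6·(16 + x) = 12, i.e. 96 + 6x − (96 + 4x) = 12.
Collecting terms: 2x = 12, so x = 6.
Then 2E = 96 + 4·6 = 120, so E = 60, V = 2E/3 = 40, F = 16 + 6 = 22.

6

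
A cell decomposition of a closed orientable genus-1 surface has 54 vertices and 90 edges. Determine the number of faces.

36

For a closed orientable surface of genus 1, χ = 2 − 2·1 = 0.
F = 0 − V + E = 0 − 54 + 90 = 36.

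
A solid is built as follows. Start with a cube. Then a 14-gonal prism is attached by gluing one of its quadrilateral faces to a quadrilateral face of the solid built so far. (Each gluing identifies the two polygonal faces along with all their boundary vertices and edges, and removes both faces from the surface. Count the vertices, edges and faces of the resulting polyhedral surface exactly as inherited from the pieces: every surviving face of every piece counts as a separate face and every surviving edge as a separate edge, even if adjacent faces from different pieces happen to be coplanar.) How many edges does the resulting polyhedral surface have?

A cube: V=8, E=12, F=6.
Attach a 14-gonal prism (V=28, E=42, F=16) along a 4-gon: merge 4 vertices and 4 edges, delete both glued faces → V=32, E=50, F=20.
Check: V − E + F = 32 − 50 + 20 = 2.

50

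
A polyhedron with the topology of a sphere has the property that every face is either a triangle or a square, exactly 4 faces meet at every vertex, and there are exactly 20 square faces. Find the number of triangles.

8

Let x be the number of triangles; then F = 20 + x.
Edge–face incidences: 2E = 4·20 + 3·x = 80 + 3x.
Every vertex has degree 4, so 4V = 2E.
Euler: V − E + F = 2 ⇒ (2E)/4 − E + (20 + x) = 2.
Multiply by 8: 2·(2E) − 4·(2E) + 8·(20 + x) = 16, i.e. 160 + 8x − 2·(80 + 3x) = 16.
Collecting terms: 2x = 16, so x = 8.
Then 2E = 80 + 3·8 = 104, so E = 52, V = 2E/4 = 26, F = 20 + 8 = 28.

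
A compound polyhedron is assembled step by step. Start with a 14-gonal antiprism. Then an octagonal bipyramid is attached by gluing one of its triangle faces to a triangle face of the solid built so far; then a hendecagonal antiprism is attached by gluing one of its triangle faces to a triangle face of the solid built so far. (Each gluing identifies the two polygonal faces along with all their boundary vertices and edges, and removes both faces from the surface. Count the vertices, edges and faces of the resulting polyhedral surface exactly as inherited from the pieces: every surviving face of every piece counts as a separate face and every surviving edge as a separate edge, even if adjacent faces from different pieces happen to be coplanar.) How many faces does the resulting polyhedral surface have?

A 14-gonal antiprism: V=28, E=56, F=30.
Attach an octagonal bipyramid (V=10, E=24, F=16) along a 3-gon: merge 3 vertices and 3 edges, delete both glued faces → V=35, E=77, F=44.
Attach a hendecagonal antiprism (V=22, E=44, F=24) along a 3-gon: merge 3 vertices and 3 edges, delete both glued faces → V=54, E=118, F=66.
Check: V − E + F = 54 − 118 + 66 = 2.

66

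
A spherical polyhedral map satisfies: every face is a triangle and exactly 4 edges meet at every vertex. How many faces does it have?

Each face has 3 edges and each edge borders two faces, so 2E = 3F.
Each vertex has degree 4, so 4V = 2E and hence V = 3F/4.
Euler: V − E + F = 2 ⇒ (3F/4) − (3F/2) + F = 2.
Multiply by 8: (6 − 12 + 8)F = 16, i.e. 2F = 16.
So F = 8, E = 3·8/2 = 12, V = 3·8/4 = 6.

8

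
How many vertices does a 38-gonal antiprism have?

76

An antiprism on an n-gon has two n-gon caps and 2n triangles: V = 2·38 = 76, E = 4·38 = 152, F = 2·38 + 2 = 78.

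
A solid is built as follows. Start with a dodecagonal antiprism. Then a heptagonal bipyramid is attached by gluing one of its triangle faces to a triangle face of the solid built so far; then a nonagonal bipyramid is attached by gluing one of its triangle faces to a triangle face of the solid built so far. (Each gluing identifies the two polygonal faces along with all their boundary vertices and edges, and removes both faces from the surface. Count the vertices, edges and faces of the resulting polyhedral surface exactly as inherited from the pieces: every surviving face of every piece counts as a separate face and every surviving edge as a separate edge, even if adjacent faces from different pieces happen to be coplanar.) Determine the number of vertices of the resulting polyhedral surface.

38

A dodecagonal antiprism: V=24, E=48, F=26.
Attach a heptagonal bipyramid (V=9, E=21, F=14) along a 3-gon: merge 3 vertices and 3 edges, delete both glued faces → V=30, E=66, F=38.
Attach a nonagonal bipyramid (V=11, E=27, F=18) along a 3-gon: merge 3 vertices and 3 edges, delete both glued faces → V=38, E=90, F=54.
Check: V − E + F = 38 − 90 + 54 = 2.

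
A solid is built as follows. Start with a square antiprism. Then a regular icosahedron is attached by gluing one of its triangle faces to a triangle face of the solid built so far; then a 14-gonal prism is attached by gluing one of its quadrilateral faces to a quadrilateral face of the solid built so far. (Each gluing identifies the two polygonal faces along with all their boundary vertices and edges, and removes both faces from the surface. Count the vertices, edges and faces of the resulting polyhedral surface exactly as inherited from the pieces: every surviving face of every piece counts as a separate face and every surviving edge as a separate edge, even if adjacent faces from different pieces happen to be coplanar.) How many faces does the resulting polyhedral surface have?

A square antiprism: V=8, E=16, F=10.
Attach a regular icosahedron (V=12, E=30, F=20) along a 3-gon: merge 3 vertices and 3 edges, delete both glued faces → V=17, E=43, F=28.
Attach a 14-gonal prism (V=28, E=42, F=16) along a 4-gon: merge 4 vertices and 4 edges, delete both glued faces → V=41, E=81, F=42.
Check: V − E + F = 41 − 81 + 42 = 2.

42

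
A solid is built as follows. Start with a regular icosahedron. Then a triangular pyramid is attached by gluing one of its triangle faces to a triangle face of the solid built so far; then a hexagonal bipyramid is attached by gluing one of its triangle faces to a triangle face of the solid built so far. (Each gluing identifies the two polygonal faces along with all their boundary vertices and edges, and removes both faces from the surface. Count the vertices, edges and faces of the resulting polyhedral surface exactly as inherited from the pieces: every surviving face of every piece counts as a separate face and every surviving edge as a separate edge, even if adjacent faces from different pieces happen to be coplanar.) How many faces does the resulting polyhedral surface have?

A regular icosahedron: V=12, E=30, F=20.
Attach a triangular pyramid (V=4, E=6, F=4) along a 3-gon: merge 3 vertices and 3 edges, delete both glued faces → V=13, E=33, F=22.
Attach a hexagonal bipyramid (V=8, E=18, F=12) along a 3-gon: merge 3 vertices and 3 edges, delete both glued faces → V=18, E=48, F=32.
Check: V − E + F = 18 − 48 + 32 = 2.

32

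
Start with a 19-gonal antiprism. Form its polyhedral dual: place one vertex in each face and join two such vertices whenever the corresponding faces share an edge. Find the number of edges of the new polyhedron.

76

The base solid has V = 38, E = 76, F = 40.
The dual swaps V and F and preserves E: V′ = F = 40, E′ = E = 76, F′ = V = 38.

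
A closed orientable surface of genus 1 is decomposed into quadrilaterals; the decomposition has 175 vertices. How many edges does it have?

χ = 2 − 2·1 = 0, and every face is a square so 4F = 2E.
V − E + F = 0 with E = 4F/2 gives 175 − (4/2 − 1)·F = 0, so F = 175 and E = 350.

350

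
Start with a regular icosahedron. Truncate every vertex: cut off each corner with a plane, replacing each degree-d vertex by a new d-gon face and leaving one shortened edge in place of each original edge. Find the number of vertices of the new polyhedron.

60

The base solid has V = 12, E = 30, F = 20.
Truncation replaces each original edge-end by a new vertex, so V′ = 2E = 60.
Each original edge survives, and each old vertex of degree d contributes d new edges; summing degrees gives Σd = 2E, so E′ = E + 2E = 3E = 90.
Each original face survives and each original vertex becomes one new face: F′ = F + V = 32.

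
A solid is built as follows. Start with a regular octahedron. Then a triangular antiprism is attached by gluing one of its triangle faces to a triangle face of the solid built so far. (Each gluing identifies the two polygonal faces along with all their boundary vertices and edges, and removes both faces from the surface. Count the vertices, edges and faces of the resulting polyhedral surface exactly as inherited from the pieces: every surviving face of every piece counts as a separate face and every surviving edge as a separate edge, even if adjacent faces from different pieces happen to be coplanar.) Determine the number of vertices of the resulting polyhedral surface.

A regular octahedron: V=6, E=12, F=8.
Attach a triangular antiprism (V=6, E=12, F=8) along a 3-gon: merge 3 vertices and 3 edges, delete both glued faces → V=9, E=21, F=14.
Check: V − E + F = 9 − 21 + 14 = 2.

9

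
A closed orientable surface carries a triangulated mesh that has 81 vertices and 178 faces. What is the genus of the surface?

Every face is a triangle, so 2E = 3·178 = 534, giving E = 267.
χ = V − E + F = 81 − 267 + 178 = -8.
For a closed orientable surface χ = 2 − 2g, so g = (2 − (-8))/2 = 5.

5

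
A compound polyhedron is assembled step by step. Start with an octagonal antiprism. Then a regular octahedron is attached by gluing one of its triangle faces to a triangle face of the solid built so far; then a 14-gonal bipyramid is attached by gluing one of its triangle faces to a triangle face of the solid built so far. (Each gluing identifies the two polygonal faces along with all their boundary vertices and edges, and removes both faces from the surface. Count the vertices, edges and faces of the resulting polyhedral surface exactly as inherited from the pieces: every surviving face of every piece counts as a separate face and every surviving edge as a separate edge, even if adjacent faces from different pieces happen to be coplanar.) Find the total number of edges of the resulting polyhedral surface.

An octagonal antiprism: V=16, E=32, F=18.
Attach a regular octahedron (V=6, E=12, F=8) along a 3-gon: merge 3 vertices and 3 edges, delete both glued faces → V=19, E=41, F=24.
Attach a 14-gonal bipyramid (V=16, E=42, F=28) along a 3-gon: merge 3 vertices and 3 edges, delete both glued faces → V=32, E=80, F=50.
Check: V − E + F = 32 − 80 + 50 = 2.

80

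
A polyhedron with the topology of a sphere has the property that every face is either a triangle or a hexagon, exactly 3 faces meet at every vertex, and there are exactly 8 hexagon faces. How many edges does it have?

30

Let x be the number of triangles; then F = 8 + x.
Edge–face incidences: 2E = 6·8 + 3·x = 48 + 3x.
Every vertex has degree 3, so 3V = 2E.
Euler: V − E + F = 2 ⇒ (2E)/3 − E + (8 + x) = 2.
Multiply by 6: 2·(2E) − 3·(2E) + 6·(8 + x) = 12, i.e. 48 + 6x − (48 + 3x) = 12.
Collecting terms: 3x = 12, so x = 4.
Then 2E = 48 + 3·4 = 60, so E = 30, V = 2E/3 = 20, F = 8 + 4 = 12.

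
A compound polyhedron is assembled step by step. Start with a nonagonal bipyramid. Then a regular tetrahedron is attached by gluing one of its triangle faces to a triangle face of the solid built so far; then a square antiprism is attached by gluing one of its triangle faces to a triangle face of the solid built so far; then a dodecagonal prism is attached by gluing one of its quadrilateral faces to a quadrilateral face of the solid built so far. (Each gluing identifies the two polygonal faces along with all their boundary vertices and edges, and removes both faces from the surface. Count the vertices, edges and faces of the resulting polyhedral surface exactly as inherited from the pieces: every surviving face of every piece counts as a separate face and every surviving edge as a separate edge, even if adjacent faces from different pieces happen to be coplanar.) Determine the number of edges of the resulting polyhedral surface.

75

A nonagonal bipyramid: V=11, E=27, F=18.
Attach a regular tetrahedron (V=4, E=6, F=4) along a 3-gon: merge 3 vertices and 3 edges, delete both glued faces → V=12, E=30, F=20.
Attach a square antiprism (V=8, E=16, F=10) along a 3-gon: merge 3 vertices and 3 edges, delete both glued faces → V=17, E=43, F=28.
Attach a dodecagonal prism (V=24, E=36, F=14) along a 4-gon: merge 4 vertices and 4 edges, delete both glued faces → V=37, E=75, F=40.
Check: V − E + F = 37 − 75 + 40 = 2.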